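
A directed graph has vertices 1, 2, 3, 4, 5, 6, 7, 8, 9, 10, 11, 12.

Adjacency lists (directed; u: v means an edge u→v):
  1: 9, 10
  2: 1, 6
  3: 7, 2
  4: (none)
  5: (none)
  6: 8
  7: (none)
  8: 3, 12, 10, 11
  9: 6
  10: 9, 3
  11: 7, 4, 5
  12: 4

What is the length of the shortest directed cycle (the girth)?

4

For each vertex v, BFS finds the shortest path from v back to v.
The shortest such closed walk is 8 → 10 → 9 → 6 → 8, length 4.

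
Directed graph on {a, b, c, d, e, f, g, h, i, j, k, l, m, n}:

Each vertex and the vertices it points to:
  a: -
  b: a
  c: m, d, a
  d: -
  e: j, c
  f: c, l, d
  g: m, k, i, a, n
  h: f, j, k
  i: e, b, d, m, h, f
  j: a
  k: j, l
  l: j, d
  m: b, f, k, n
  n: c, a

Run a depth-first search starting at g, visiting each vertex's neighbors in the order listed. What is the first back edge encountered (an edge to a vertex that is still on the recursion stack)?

c→m

DFS from g (visiting each vertex's neighbors in the order listed); mark gray on enter, black on exit:
g gray
  m gray
    b gray
      a gray
      a black
    b black
    f gray
      c gray
        c→m: m is gray → back edge
First back edge: c → m.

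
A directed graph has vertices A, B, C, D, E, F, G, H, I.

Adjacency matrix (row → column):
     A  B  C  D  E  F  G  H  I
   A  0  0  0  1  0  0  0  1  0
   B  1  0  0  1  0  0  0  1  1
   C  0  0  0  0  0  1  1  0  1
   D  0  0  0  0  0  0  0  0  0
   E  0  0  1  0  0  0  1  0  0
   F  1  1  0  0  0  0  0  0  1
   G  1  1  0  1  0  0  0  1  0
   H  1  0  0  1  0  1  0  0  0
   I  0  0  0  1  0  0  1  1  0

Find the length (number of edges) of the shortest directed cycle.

2

For each vertex v, BFS finds the shortest path from v back to v.
The shortest such closed walk is A → H → A, length 2.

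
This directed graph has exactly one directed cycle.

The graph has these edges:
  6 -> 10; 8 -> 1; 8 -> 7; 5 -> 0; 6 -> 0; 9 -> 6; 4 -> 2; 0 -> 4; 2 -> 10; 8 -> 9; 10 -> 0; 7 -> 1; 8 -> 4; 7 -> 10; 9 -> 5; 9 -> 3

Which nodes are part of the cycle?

0, 2, 4, 10

DFS with gray/black marking from 4:
4 gray
  2 gray
    10 gray
      0 gray
        0→4: 4 is gray → back edge
Back edge closes the cycle 4 → 2 → 10 → 0 → 4; its vertices are {0, 2, 4, 10}.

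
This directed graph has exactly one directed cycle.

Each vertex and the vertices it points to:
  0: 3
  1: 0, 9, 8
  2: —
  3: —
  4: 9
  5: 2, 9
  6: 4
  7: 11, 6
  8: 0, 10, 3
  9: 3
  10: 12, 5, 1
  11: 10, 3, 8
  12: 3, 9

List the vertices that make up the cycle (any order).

1, 8, 10

DFS with gray/black marking from 8:
8 gray
  0 gray
    3 gray
    3 black
  0 black
  10 gray
    12 gray
      12→3: 3 black — skip
      9 gray
        9→3: 3 black — skip
      9 black
    12 black
    5 gray
      2 gray
      2 black
      5→9: 9 black — skip
    5 black
    1 gray
      1→0: 0 black — skip
      1→9: 9 black — skip
      1→8: 8 is gray → back edge
Back edge closes the cycle 8 → 10 → 1 → 8; its vertices are {1, 8, 10}.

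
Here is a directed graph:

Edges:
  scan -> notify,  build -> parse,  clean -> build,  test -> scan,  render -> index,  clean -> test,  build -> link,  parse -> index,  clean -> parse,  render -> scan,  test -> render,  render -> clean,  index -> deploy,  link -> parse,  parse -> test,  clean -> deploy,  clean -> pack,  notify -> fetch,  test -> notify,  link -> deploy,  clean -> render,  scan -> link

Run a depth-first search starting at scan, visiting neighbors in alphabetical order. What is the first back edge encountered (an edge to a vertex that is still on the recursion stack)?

build→link

DFS from scan (visiting neighbors in alphabetical order); mark gray on enter, black on exit:
scan gray
  link gray
    deploy gray
    deploy black
    parse gray
      index gray
        index→deploy: deploy black — skip
      index black
      test gray
        notify gray
          fetch gray
          fetch black
        notify black
        render gray
          clean gray
            build gray
              build→link: link is gray → back edge
First back edge: build → link.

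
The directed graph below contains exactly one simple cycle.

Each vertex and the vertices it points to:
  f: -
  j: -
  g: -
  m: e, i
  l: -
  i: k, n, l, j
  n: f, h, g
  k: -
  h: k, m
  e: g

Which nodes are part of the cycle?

h, i, m, n

DFS with gray/black marking from m:
m gray
  e gray
    g gray
    g black
  e black
  i gray
    k gray
    k black
    n gray
      f gray
      f black
      h gray
        h→k: k black — skip
        h→m: m is gray → back edge
Back edge closes the cycle m → i → n → h → m; its vertices are {h, i, m, n}.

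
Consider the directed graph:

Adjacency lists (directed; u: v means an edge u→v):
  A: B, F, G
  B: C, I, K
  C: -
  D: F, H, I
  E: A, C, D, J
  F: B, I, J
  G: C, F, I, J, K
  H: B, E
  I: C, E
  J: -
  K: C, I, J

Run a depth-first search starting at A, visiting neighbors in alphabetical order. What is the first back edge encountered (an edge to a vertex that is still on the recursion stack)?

E→A

DFS from A (visiting neighbors in alphabetical order); mark gray on enter, black on exit:
A gray
  B gray
    C gray
    C black
    I gray
      I→C: C black — skip
      E gray
        E→A: A is gray → back edge
First back edge: E → A.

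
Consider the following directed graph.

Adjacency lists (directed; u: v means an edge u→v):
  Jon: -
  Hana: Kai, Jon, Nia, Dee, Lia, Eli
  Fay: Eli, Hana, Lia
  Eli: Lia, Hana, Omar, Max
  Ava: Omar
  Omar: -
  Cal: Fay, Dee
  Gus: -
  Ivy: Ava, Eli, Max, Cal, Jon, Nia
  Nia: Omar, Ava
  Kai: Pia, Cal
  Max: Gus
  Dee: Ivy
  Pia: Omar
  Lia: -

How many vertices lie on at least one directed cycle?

7

A vertex is on a directed cycle iff it belongs to a strongly connected component of size ≥ 2 (or has a self-loop).
The vertices on cycles are {Cal, Dee, Eli, Fay, Ivy, Kai, Hana} — 7 in total.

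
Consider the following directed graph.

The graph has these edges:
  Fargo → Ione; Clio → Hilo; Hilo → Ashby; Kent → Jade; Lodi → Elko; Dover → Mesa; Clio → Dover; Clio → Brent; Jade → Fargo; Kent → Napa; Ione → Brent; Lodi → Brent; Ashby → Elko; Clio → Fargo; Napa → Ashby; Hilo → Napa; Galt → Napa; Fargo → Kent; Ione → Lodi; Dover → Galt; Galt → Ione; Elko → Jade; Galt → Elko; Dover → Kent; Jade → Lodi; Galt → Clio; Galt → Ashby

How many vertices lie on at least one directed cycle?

11

A vertex is on a directed cycle iff it belongs to a strongly connected component of size ≥ 2 (or has a self-loop).
The vertices on cycles are {Clio, Elko, Galt, Ione, Jade, Kent, Lodi, Napa, Ashby, Dover, Fargo} — 11 in total.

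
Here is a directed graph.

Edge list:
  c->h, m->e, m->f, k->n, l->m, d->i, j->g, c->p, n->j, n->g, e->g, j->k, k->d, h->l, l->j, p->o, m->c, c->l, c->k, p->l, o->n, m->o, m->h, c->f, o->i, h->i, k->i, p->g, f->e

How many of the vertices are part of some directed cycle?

8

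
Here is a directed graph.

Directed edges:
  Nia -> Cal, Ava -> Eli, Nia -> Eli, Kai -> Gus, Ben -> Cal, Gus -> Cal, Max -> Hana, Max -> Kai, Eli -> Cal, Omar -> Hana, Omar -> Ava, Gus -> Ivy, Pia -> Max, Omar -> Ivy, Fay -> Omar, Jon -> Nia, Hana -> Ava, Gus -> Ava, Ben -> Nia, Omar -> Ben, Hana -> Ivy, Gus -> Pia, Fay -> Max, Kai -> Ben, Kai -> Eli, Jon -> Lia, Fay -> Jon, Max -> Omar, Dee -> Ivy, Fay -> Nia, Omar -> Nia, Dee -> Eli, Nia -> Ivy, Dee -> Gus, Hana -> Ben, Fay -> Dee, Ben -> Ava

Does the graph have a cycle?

Yes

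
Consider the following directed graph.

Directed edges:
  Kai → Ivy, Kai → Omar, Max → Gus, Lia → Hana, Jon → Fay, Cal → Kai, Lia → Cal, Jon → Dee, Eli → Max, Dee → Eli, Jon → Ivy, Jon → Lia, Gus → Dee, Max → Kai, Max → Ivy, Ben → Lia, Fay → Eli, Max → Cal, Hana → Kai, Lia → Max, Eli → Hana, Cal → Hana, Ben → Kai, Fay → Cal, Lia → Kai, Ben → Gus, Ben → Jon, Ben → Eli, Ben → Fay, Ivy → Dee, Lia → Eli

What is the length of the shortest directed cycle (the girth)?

4

For each vertex v, BFS finds the shortest path from v back to v.
The shortest such closed walk is Max → Gus → Dee → Eli → Max, length 4.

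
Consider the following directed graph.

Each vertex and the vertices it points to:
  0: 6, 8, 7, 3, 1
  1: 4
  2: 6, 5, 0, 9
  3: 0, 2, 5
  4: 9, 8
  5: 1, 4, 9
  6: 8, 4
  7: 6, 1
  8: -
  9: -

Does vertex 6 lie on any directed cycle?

No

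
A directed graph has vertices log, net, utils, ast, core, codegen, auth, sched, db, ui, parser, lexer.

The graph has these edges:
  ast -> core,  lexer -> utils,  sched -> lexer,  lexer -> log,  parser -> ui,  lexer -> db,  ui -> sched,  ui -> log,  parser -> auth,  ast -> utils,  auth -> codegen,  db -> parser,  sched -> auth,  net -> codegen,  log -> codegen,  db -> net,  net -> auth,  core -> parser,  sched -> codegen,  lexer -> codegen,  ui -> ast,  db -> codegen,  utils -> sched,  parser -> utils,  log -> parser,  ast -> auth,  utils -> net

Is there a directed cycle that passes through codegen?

No

codegen lies on a cycle iff there is a path from codegen back to itself.
Exploring from codegen, it never reaches itself; equivalently, its strongly connected component is a singleton.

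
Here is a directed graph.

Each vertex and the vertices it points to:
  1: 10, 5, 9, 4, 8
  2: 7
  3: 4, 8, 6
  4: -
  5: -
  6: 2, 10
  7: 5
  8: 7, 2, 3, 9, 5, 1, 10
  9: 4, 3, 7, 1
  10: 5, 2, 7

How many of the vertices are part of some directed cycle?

4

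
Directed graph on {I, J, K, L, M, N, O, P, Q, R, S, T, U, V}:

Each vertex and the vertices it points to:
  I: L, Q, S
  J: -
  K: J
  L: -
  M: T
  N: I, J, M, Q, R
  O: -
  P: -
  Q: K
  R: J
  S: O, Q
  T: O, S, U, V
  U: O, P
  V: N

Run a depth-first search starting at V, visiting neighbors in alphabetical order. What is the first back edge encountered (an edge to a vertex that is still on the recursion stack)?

T→V

DFS from V (visiting neighbors in alphabetical order); mark gray on enter, black on exit:
V gray
  N gray
    I gray
      L gray
      L black
      Q gray
        K gray
          J gray
          J black
        K black
      Q black
      S gray
        O gray
        O black
        S→Q: Q black — skip
      S black
    I black
    N→J: J black — skip
    M gray
      T gray
        T→O: O black — skip
        T→S: S black — skip
        U gray
          U→O: O black — skip
          P gray
          P black
        U black
        T→V: V is gray → back edge
First back edge: T → V.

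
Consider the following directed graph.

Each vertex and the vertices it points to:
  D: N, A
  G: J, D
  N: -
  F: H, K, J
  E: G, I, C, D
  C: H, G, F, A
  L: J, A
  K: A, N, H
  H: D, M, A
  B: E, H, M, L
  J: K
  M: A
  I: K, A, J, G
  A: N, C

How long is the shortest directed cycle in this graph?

2

For each vertex v, BFS finds the shortest path from v back to v.
The shortest such closed walk is C → A → C, length 2.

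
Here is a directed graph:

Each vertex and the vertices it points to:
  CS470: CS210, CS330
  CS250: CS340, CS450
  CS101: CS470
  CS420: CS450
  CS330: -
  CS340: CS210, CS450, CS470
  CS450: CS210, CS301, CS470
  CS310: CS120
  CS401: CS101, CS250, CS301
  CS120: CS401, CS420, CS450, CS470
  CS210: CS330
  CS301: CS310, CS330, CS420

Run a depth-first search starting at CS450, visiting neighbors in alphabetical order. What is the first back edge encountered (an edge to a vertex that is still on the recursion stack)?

DFS from CS450 (visiting neighbors in alphabetical order); mark gray on enter, black on exit:
CS450 gray
  CS210 gray
    CS330 gray
    CS330 black
  CS210 black
  CS301 gray
    CS310 gray
      CS120 gray
        CS401 gray
          CS101 gray
            CS470 gray
              CS470→CS210: CS210 black — skip
              CS470→CS330: CS330 black — skip
            CS470 black
          CS101 black
          CS250 gray
            CS340 gray
              CS340→CS210: CS210 black — skip
              CS340→CS450: CS450 is gray → back edge
First back edge: CS340 → CS450.

CS340→CS450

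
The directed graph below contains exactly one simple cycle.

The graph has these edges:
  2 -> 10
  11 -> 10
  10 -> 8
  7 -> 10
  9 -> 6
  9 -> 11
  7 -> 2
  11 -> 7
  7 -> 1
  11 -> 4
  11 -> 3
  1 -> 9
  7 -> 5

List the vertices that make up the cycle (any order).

DFS with gray/black marking from 9:
9 gray
  6 gray
  6 black
  11 gray
    10 gray
      8 gray
      8 black
    10 black
    7 gray
      1 gray
        1→9: 9 is gray → back edge
Back edge closes the cycle 9 → 11 → 7 → 1 → 9; its vertices are {1, 7, 9, 11}.

1, 7, 9, 11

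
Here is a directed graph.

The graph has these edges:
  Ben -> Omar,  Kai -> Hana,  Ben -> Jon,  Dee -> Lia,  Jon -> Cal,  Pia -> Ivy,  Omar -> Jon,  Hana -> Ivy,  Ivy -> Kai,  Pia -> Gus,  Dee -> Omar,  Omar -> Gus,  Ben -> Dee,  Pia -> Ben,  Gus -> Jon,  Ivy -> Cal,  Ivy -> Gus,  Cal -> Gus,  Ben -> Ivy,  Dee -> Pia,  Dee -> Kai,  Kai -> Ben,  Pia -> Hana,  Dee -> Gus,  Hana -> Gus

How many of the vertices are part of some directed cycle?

9

A vertex is on a directed cycle iff it belongs to a strongly connected component of size ≥ 2 (or has a self-loop).
The vertices on cycles are {Ben, Cal, Dee, Gus, Ivy, Jon, Kai, Pia, Hana} — 9 in total.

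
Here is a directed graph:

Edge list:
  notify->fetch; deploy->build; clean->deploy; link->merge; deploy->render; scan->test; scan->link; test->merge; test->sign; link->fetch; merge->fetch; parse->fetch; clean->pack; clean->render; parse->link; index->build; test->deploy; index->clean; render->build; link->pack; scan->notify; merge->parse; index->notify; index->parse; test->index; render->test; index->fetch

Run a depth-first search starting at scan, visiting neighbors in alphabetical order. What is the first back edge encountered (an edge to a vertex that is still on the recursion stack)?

DFS from scan (visiting neighbors in alphabetical order); mark gray on enter, black on exit:
scan gray
  link gray
    fetch gray
    fetch black
    merge gray
      merge→fetch: fetch black — skip
      parse gray
        parse→fetch: fetch black — skip
        parse→link: link is gray → back edge
First back edge: parse → link.

parse→link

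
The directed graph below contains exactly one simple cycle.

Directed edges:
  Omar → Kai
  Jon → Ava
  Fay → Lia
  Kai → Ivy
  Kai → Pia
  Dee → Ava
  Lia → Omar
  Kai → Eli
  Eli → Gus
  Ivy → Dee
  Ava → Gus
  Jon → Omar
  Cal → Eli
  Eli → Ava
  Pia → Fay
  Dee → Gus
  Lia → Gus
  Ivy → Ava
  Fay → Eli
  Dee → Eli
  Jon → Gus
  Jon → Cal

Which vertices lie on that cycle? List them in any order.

Fay, Kai, Lia, Pia, Omar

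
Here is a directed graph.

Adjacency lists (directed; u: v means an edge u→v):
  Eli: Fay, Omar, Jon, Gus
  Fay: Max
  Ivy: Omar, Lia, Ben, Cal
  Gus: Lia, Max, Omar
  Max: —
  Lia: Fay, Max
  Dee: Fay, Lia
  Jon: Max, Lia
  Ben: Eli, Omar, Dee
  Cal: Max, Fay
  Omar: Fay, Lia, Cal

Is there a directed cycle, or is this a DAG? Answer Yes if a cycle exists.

No

DFS with white/gray/black marking, starting from Ben:
Ben gray
  Eli gray
    Fay gray
      Max gray
      Max black
    Fay black
    Omar gray
      Omar→Fay: Fay black — skip
      Lia gray
        Lia→Fay: Fay black — skip
        Lia→Max: Max black — skip
      Lia black
      Cal gray
        Cal→Max: Max black — skip
        Cal→Fay: Fay black — skip
      Cal black
    Omar black
    Jon gray
      Jon→Max: Max black — skip
      Jon→Lia: Lia black — skip
    Jon black
    Gus gray
      Gus→Lia: Lia black — skip
      Gus→Max: Max black — skip
      Gus→Omar: Omar black — skip
    Gus black
  Eli black
  Ben→Omar: Omar black — skip
  Dee gray
    Dee→Fay: Fay black — skip
    Dee→Lia: Lia black — skip
  Dee black
Ben black
Ivy gray
  Ivy→Omar: Omar black — skip
  Ivy→Lia: Lia black — skip
  Ivy→Ben: Ben black — skip
  Ivy→Cal: Cal black — skip
Ivy black
Every edge goes to a white or black vertex — no back edge, so the graph is acyclic.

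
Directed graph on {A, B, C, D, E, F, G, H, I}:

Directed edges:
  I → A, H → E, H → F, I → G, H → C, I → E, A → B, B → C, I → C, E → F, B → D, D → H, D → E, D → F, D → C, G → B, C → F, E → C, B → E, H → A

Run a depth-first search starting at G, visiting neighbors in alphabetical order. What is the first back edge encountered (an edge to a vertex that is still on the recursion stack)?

A->B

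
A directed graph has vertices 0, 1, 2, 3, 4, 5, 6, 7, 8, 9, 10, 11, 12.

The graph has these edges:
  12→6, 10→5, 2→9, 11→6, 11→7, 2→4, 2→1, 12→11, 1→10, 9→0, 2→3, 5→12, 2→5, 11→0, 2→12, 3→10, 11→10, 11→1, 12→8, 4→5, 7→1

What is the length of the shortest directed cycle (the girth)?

For each vertex v, BFS finds the shortest path from v back to v.
The shortest such closed walk is 12 → 11 → 10 → 5 → 12, length 4.

4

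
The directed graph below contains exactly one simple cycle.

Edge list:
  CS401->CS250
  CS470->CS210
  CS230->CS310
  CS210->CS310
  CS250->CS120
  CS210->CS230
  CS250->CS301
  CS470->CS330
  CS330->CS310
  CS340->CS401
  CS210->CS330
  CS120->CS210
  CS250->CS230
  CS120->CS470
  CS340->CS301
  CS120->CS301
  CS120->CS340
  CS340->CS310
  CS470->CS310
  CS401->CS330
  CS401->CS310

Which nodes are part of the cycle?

CS120, CS250, CS340, CS401

DFS with gray/black marking from CS120:
CS120 gray
  CS340 gray
    CS401 gray
      CS250 gray
        CS301 gray
        CS301 black
        CS250→CS120: CS120 is gray → back edge
Back edge closes the cycle CS120 → CS340 → CS401 → CS250 → CS120; its vertices are {CS120, CS250, CS340, CS401}.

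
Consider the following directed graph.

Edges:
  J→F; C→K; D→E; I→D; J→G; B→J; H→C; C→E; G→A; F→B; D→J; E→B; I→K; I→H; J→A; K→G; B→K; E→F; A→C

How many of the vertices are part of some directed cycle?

A vertex is on a directed cycle iff it belongs to a strongly connected component of size ≥ 2 (or has a self-loop).
The vertices on cycles are {A, B, C, E, F, G, J, K} — 8 in total.

8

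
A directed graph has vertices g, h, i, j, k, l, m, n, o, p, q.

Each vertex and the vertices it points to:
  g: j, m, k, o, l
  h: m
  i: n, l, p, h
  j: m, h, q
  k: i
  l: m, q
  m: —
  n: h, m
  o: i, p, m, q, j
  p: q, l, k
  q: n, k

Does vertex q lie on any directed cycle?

q is on a cycle iff q can reach itself via ≥1 edge.
q → k → i → l → q — yes.

Yes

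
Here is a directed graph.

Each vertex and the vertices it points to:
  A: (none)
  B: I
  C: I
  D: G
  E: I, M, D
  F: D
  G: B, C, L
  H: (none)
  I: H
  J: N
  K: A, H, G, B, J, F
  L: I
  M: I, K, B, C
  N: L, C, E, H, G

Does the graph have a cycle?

Yes

DFS with white/gray/black marking, starting from K:
K gray
  A gray
  A black
  H gray
  H black
  G gray
    B gray
      I gray
        I→H: H black — skip
      I black
    B black
    C gray
      C→I: I black — skip
    C black
    L gray
      L→I: I black — skip
    L black
  G black
  K→B: B black — skip
  J gray
    N gray
      N→L: L black — skip
      N→C: C black — skip
      E gray
        E→I: I black — skip
        M gray
          M→I: I black — skip
          M→K: K is gray → back edge
Back edge found, so a cycle exists: K → J → N → E → M → K.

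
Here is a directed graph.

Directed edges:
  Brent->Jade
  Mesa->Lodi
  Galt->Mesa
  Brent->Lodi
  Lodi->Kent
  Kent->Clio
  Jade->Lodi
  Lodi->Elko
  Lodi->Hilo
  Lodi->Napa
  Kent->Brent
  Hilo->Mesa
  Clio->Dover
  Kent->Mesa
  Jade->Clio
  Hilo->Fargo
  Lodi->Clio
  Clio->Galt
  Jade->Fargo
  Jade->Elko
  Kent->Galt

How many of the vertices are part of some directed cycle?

8

A vertex is on a directed cycle iff it belongs to a strongly connected component of size ≥ 2 (or has a self-loop).
The vertices on cycles are {Clio, Galt, Hilo, Jade, Kent, Lodi, Mesa, Brent} — 8 in total.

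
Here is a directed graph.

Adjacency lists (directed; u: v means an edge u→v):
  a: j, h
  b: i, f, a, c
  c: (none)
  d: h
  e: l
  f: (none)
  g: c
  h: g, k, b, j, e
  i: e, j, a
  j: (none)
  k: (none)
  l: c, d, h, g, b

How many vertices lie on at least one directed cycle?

7

A vertex is on a directed cycle iff it belongs to a strongly connected component of size ≥ 2 (or has a self-loop).
The vertices on cycles are {a, b, d, e, h, i, l} — 7 in total.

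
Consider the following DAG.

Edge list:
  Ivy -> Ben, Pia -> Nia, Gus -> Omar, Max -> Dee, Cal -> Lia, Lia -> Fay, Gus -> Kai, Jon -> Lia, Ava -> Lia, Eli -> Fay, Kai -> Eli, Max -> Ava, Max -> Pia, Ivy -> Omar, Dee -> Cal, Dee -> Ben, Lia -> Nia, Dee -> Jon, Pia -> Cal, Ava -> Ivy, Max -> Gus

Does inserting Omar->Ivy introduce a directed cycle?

Yes

Adding Omar→Ivy creates a cycle iff Ivy can already reach Omar.
Path from Ivy: Ivy → Omar.
So Ivy → … → Omar → Ivy is a cycle.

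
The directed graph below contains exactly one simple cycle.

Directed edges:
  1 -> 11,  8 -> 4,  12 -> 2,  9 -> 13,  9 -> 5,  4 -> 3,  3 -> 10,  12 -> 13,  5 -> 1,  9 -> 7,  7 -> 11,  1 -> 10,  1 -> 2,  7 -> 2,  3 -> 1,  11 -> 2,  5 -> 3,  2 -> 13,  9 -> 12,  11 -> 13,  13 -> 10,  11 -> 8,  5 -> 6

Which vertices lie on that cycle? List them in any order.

1, 3, 4, 8, 11

DFS with gray/black marking from 11:
11 gray
  8 gray
    4 gray
      3 gray
        10 gray
        10 black
        1 gray
          1→11: 11 is gray → back edge
Back edge closes the cycle 11 → 8 → 4 → 3 → 1 → 11; its vertices are {1, 3, 4, 8, 11}.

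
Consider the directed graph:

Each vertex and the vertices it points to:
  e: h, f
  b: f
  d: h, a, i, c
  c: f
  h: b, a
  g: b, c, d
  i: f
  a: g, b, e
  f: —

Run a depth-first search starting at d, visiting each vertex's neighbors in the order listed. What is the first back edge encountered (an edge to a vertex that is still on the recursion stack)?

g->d

DFS from d (visiting each vertex's neighbors in the order listed); mark gray on enter, black on exit:
d gray
  h gray
    b gray
      f gray
      f black
    b black
    a gray
      g gray
        g→b: b black — skip
        c gray
          c→f: f black — skip
        c black
        g→d: d is gray → back edge
First back edge: g → d.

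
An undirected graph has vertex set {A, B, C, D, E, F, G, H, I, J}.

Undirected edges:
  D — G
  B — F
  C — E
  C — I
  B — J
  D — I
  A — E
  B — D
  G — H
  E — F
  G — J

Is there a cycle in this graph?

DFS, tracking each vertex's parent; an edge to a visited non-parent vertex closes a cycle.
Start from I:
visit I (parent –)
  visit C (parent I)
    C–I: parent, skip
    visit E (parent C)
      visit F (parent E)
        F–E: parent, skip
        visit B (parent F)
          B–F: parent, skip
          visit D (parent B)
            D–I: I visited and ≠ parent → cycle
Cycle: I – C – E – F – B – D – I.

Yes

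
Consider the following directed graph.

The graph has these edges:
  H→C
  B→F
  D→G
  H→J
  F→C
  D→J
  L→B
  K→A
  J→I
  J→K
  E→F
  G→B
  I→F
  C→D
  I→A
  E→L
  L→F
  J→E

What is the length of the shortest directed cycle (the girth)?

For each vertex v, BFS finds the shortest path from v back to v.
The shortest such closed walk is J → E → F → C → D → J, length 5.

5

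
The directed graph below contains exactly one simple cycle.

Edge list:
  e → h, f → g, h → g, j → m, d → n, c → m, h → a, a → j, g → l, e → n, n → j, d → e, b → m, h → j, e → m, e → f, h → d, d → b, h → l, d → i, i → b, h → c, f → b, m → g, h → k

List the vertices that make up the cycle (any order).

d, e, h

DFS with gray/black marking from h:
h gray
  c gray
    m gray
      g gray
        l gray
        l black
      g black
    m black
  c black
  j gray
    j→m: m black — skip
  j black
  k gray
  k black
  d gray
    b gray
      b→m: m black — skip
    b black
    i gray
      i→b: b black — skip
    i black
    n gray
      n→j: j black — skip
    n black
    e gray
      f gray
        f→g: g black — skip
        f→b: b black — skip
      f black
      e→m: m black — skip
      e→h: h is gray → back edge
Back edge closes the cycle h → d → e → h; its vertices are {d, e, h}.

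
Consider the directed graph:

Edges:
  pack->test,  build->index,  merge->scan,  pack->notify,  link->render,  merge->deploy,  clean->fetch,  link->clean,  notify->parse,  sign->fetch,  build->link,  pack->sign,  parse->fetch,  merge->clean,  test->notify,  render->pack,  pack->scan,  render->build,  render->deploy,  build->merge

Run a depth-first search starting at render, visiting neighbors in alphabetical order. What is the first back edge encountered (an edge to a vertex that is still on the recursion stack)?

DFS from render (visiting neighbors in alphabetical order); mark gray on enter, black on exit:
render gray
  build gray
    index gray
    index black
    link gray
      clean gray
        fetch gray
        fetch black
      clean black
      link→render: render is gray → back edge
First back edge: link → render.

link→render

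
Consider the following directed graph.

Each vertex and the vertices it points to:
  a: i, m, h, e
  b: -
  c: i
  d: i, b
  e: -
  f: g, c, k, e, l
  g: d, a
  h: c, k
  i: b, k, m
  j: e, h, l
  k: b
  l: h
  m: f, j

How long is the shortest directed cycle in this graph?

4

For each vertex v, BFS finds the shortest path from v back to v.
The shortest such closed walk is m → f → g → a → m, length 4.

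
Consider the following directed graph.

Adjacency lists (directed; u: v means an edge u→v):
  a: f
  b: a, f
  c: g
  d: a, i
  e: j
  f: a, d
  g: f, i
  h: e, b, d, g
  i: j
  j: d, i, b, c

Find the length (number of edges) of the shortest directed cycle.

2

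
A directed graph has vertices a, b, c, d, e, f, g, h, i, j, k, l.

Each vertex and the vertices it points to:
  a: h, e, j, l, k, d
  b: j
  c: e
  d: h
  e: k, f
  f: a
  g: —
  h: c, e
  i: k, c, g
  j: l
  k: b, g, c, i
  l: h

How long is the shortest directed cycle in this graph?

2

For each vertex v, BFS finds the shortest path from v back to v.
The shortest such closed walk is k → i → k, length 2.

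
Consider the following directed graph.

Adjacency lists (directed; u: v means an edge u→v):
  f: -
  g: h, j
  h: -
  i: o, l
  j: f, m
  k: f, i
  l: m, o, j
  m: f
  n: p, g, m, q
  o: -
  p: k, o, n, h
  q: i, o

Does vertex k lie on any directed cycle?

No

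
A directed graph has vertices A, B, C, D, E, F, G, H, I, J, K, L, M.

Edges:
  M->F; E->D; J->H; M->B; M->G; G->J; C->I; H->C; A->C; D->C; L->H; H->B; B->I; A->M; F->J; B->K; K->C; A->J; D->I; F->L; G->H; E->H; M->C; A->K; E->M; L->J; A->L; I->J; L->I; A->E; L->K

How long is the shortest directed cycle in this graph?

For each vertex v, BFS finds the shortest path from v back to v.
The shortest such closed walk is B → I → J → H → B, length 4.

4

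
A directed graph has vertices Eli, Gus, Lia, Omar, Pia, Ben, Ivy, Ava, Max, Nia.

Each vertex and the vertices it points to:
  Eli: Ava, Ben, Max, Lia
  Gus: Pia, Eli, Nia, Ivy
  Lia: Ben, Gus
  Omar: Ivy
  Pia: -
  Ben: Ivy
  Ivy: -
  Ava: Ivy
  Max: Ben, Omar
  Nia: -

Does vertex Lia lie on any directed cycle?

Yes

Lia is on a cycle iff Lia can reach itself via ≥1 edge.
Lia → Gus → Eli → Lia — yes.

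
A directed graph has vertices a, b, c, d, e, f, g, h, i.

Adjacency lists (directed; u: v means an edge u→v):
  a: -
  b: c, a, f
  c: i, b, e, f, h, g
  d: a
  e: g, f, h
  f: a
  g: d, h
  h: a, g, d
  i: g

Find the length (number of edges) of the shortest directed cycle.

For each vertex v, BFS finds the shortest path from v back to v.
The shortest such closed walk is c → b → c, length 2.

2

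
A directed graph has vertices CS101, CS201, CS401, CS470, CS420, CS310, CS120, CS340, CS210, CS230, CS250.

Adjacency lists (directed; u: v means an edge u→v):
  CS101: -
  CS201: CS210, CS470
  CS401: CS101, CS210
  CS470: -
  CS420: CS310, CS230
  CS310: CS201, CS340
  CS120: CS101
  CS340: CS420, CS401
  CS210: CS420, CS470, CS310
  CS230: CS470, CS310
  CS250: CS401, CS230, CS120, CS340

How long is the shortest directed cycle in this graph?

3

For each vertex v, BFS finds the shortest path from v back to v.
The shortest such closed walk is CS340 → CS420 → CS310 → CS340, length 3.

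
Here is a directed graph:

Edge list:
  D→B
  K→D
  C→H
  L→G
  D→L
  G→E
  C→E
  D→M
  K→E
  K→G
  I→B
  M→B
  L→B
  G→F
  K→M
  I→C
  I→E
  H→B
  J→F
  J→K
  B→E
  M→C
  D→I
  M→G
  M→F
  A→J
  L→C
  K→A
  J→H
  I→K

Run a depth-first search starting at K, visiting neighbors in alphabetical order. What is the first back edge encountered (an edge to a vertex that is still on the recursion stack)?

J->K

DFS from K (visiting neighbors in alphabetical order); mark gray on enter, black on exit:
K gray
  A gray
    J gray
      F gray
      F black
      H gray
        B gray
          E gray
          E black
        B black
      H black
      J→K: K is gray → back edge
First back edge: J → K.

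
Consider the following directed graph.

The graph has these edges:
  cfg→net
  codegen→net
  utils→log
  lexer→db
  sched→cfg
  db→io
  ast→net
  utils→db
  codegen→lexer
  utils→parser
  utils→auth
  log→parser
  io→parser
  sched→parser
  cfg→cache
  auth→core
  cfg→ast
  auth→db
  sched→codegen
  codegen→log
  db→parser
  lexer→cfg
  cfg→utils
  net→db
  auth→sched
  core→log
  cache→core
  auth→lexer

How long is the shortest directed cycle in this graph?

4

For each vertex v, BFS finds the shortest path from v back to v.
The shortest such closed walk is cfg → utils → auth → sched → cfg, length 4.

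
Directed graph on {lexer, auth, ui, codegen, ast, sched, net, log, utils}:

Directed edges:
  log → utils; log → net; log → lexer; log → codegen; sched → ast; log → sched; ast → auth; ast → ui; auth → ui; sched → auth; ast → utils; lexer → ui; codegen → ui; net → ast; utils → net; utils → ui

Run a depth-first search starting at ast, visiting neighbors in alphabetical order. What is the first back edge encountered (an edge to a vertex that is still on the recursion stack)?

net→ast

DFS from ast (visiting neighbors in alphabetical order); mark gray on enter, black on exit:
ast gray
  auth gray
    ui gray
    ui black
  auth black
  ast→ui: ui black — skip
  utils gray
    net gray
      net→ast: ast is gray → back edge
First back edge: net → ast.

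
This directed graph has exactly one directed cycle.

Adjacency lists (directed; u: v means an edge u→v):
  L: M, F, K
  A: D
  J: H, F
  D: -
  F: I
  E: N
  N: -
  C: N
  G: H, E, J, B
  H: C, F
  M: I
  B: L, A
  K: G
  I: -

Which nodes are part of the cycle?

B, G, K, L

DFS with gray/black marking from G:
G gray
  H gray
    C gray
      N gray
      N black
    C black
    F gray
      I gray
      I black
    F black
  H black
  E gray
    E→N: N black — skip
  E black
  J gray
    J→H: H black — skip
    J→F: F black — skip
  J black
  B gray
    L gray
      M gray
        M→I: I black — skip
      M black
      L→F: F black — skip
      K gray
        K→G: G is gray → back edge
Back edge closes the cycle G → B → L → K → G; its vertices are {B, G, K, L}.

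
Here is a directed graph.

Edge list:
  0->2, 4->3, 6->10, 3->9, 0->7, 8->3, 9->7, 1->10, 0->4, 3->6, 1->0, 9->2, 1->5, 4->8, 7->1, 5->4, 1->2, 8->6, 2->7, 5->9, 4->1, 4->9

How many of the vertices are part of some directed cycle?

A vertex is on a directed cycle iff it belongs to a strongly connected component of size ≥ 2 (or has a self-loop).
The vertices on cycles are {0, 1, 2, 3, 4, 5, 7, 8, 9} — 9 in total.

9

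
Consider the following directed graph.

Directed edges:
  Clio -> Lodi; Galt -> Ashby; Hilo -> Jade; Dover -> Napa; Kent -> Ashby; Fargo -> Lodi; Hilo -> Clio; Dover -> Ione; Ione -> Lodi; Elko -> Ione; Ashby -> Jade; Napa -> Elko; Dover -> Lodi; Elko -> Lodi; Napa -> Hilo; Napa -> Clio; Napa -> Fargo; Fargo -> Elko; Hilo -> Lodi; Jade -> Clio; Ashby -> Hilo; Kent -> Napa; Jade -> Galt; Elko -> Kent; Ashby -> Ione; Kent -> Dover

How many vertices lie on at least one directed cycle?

A vertex is on a directed cycle iff it belongs to a strongly connected component of size ≥ 2 (or has a self-loop).
The vertices on cycles are {Elko, Galt, Hilo, Jade, Kent, Napa, Ashby, Dover, Fargo} — 9 in total.

9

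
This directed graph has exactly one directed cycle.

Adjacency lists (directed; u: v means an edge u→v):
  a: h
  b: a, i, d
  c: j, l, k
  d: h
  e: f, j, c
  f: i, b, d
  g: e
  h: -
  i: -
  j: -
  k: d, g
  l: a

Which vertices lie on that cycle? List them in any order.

c, e, g, k

DFS with gray/black marking from e:
e gray
  f gray
    i gray
    i black
    b gray
      a gray
        h gray
        h black
      a black
      b→i: i black — skip
      d gray
        d→h: h black — skip
      d black
    b black
    f→d: d black — skip
  f black
  j gray
  j black
  c gray
    c→j: j black — skip
    l gray
      l→a: a black — skip
    l black
    k gray
      k→d: d black — skip
      g gray
        g→e: e is gray → back edge
Back edge closes the cycle e → c → k → g → e; its vertices are {c, e, g, k}.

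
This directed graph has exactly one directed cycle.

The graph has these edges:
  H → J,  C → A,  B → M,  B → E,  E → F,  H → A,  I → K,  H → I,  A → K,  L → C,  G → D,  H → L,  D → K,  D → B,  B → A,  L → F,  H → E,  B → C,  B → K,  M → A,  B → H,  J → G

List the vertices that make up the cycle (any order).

DFS with gray/black marking from B:
B gray
  C gray
    A gray
      K gray
      K black
    A black
  C black
  M gray
    M→A: A black — skip
  M black
  E gray
    F gray
    F black
  E black
  B→K: K black — skip
  H gray
    I gray
      I→K: K black — skip
    I black
    H→A: A black — skip
    J gray
      G gray
        D gray
          D→B: B is gray → back edge
Back edge closes the cycle B → H → J → G → D → B; its vertices are {B, D, G, H, J}.

B, D, G, H, J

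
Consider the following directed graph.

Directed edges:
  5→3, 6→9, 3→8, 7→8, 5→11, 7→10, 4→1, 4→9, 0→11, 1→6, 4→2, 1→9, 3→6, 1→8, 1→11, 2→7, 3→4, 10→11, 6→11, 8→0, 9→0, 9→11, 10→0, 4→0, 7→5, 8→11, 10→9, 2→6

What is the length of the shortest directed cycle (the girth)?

5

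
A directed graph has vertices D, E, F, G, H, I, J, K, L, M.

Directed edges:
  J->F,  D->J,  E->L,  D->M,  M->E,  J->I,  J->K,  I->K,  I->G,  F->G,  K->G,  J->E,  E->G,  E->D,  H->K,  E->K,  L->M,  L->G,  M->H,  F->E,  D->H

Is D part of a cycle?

Yes

D is on a cycle iff D can reach itself via ≥1 edge.
D → J → E → D — yes.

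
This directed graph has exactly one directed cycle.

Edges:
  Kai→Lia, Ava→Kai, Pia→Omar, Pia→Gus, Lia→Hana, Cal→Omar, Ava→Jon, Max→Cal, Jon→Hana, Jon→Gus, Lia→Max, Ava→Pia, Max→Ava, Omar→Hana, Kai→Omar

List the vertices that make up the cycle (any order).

DFS with gray/black marking from Max:
Max gray
  Ava gray
    Kai gray
      Lia gray
        Lia→Max: Max is gray → back edge
Back edge closes the cycle Max → Ava → Kai → Lia → Max; its vertices are {Ava, Kai, Lia, Max}.

Ava, Kai, Lia, Max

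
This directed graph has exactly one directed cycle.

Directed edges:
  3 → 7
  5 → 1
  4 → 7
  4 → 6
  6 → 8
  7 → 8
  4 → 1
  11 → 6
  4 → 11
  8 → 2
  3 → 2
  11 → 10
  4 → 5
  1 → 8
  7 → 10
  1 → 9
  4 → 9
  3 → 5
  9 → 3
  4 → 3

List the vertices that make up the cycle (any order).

DFS with gray/black marking from 9:
9 gray
  3 gray
    7 gray
      10 gray
      10 black
      8 gray
        2 gray
        2 black
      8 black
    7 black
    5 gray
      1 gray
        1→9: 9 is gray → back edge
Back edge closes the cycle 9 → 3 → 5 → 1 → 9; its vertices are {1, 3, 5, 9}.

1, 3, 5, 9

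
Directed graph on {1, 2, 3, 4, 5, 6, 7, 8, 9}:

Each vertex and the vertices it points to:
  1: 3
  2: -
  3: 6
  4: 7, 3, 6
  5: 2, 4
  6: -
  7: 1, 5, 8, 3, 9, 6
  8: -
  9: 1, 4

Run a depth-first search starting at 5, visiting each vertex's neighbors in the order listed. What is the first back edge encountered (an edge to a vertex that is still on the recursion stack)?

DFS from 5 (visiting each vertex's neighbors in the order listed); mark gray on enter, black on exit:
5 gray
  2 gray
  2 black
  4 gray
    7 gray
      1 gray
        3 gray
          6 gray
          6 black
        3 black
      1 black
      7→5: 5 is gray → back edge
First back edge: 7 → 5.

7->5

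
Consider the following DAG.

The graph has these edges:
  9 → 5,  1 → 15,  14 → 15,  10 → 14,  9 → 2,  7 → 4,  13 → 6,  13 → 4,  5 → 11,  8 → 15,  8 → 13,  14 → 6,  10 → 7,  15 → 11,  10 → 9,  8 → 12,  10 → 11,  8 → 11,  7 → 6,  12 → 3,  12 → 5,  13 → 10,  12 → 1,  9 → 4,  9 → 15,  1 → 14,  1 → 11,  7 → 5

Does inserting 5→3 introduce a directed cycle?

No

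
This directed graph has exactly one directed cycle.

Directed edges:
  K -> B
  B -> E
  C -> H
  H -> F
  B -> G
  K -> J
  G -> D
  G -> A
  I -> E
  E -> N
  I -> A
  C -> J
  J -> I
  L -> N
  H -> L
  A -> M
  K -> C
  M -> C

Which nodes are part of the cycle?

DFS with gray/black marking from C:
C gray
  J gray
    I gray
      A gray
        M gray
          M→C: C is gray → back edge
Back edge closes the cycle C → J → I → A → M → C; its vertices are {A, C, I, J, M}.

A, C, I, J, M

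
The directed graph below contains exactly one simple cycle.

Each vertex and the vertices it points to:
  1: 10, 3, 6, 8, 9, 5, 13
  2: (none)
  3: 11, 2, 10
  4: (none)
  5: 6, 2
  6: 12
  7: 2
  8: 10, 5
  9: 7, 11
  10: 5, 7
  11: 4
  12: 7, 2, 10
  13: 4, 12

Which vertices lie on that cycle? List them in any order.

5, 6, 10, 12

DFS with gray/black marking from 6:
6 gray
  12 gray
    7 gray
      2 gray
      2 black
    7 black
    12→2: 2 black — skip
    10 gray
      5 gray
        5→6: 6 is gray → back edge
Back edge closes the cycle 6 → 12 → 10 → 5 → 6; its vertices are {5, 6, 10, 12}.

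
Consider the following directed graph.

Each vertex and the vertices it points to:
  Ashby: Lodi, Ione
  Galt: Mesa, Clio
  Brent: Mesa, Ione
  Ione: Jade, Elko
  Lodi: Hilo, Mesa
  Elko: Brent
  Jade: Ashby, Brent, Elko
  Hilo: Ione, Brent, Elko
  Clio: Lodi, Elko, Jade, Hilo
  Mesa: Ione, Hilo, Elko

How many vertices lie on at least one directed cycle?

A vertex is on a directed cycle iff it belongs to a strongly connected component of size ≥ 2 (or has a self-loop).
The vertices on cycles are {Elko, Hilo, Ione, Jade, Lodi, Mesa, Ashby, Brent} — 8 in total.

8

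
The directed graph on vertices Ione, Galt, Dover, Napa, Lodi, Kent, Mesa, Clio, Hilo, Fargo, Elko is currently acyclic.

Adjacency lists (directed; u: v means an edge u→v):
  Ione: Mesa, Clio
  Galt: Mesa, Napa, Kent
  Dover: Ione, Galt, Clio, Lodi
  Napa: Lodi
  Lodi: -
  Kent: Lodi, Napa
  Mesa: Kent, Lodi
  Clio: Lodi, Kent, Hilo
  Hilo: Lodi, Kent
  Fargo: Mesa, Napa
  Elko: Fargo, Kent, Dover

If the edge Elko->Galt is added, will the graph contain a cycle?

No

Adding Elko→Galt creates a cycle iff Galt can already reach Elko.
Explore from Galt: no path reaches Elko. The graph stays acyclic.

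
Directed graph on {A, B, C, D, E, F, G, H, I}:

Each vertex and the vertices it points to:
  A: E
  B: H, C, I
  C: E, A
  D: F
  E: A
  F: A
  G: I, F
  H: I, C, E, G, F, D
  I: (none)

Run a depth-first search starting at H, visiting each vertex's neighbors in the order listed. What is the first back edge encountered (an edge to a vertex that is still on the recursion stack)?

A->E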